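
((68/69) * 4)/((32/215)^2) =785825/4416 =177.95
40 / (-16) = -2.50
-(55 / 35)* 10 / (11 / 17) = -170 / 7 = -24.29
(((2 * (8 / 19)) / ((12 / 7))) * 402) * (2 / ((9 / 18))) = 15008 / 19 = 789.89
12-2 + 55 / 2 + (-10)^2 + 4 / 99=27233 / 198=137.54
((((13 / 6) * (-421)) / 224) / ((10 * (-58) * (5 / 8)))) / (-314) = -5473 / 152980800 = -0.00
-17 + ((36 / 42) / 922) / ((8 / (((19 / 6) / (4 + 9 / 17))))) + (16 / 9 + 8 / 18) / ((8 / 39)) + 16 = 117283057 / 11926992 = 9.83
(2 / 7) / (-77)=-2 / 539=-0.00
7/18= 0.39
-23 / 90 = -0.26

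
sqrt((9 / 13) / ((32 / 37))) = 3 * sqrt(962) / 104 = 0.89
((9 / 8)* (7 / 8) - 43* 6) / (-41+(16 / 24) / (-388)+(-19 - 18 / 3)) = 4786659 / 1229216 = 3.89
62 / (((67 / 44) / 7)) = 19096 / 67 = 285.01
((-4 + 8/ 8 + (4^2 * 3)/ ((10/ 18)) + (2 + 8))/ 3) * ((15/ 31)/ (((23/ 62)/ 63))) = 58842/ 23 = 2558.35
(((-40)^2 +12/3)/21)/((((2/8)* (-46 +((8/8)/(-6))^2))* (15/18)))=-461952/57925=-7.98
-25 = -25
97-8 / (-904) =10962 / 113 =97.01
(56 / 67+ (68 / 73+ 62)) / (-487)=-0.13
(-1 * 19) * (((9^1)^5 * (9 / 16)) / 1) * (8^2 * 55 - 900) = -6613783245 / 4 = -1653445811.25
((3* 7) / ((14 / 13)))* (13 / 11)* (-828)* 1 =-209898 / 11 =-19081.64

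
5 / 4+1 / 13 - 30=-1491 / 52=-28.67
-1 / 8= -0.12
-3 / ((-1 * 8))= 3 / 8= 0.38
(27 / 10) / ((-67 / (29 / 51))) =-261 / 11390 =-0.02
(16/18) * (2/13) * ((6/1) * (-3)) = -32/13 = -2.46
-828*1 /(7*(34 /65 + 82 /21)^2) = -55098225 /9132484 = -6.03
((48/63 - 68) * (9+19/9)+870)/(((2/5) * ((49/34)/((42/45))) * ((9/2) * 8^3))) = 197455/2286144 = 0.09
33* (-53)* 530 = -926970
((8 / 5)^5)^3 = 35184372088832 / 30517578125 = 1152.92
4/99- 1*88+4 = -8312/99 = -83.96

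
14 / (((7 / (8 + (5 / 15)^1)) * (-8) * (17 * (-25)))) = 1 / 204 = 0.00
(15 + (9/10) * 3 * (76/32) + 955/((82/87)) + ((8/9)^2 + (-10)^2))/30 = 301662193/7970400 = 37.85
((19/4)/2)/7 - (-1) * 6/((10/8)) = 1439/280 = 5.14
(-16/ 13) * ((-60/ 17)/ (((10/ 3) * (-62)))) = -144/ 6851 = -0.02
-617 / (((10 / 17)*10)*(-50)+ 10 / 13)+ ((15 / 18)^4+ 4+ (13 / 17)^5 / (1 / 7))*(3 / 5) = 39042601991177 / 6627551710320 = 5.89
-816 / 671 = -1.22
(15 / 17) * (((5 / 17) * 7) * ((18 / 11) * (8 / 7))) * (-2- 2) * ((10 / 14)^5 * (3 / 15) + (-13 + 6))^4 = -8101837000669851235123200 / 253659614560108551179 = -31939.80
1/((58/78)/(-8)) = -312/29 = -10.76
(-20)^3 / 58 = -4000 / 29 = -137.93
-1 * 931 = -931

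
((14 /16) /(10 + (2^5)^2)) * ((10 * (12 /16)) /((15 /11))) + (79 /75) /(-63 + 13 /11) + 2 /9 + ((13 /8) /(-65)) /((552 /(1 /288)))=26653891769 /127021824000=0.21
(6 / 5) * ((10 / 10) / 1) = 6 / 5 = 1.20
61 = 61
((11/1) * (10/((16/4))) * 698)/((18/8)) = 76780/9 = 8531.11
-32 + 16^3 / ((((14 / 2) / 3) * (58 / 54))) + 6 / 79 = 25698338 / 16037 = 1602.44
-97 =-97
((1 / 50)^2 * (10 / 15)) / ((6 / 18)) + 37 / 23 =46273 / 28750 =1.61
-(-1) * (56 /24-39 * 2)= -227 /3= -75.67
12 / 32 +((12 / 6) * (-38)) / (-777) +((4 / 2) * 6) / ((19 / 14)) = 1100129 / 118104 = 9.31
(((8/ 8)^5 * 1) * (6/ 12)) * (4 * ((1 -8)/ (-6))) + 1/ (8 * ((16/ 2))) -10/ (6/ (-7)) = 897/ 64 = 14.02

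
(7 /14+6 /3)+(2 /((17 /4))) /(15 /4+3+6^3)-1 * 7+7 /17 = -123785 /30294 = -4.09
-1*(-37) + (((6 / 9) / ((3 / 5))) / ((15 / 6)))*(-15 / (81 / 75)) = 2497 / 81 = 30.83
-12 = -12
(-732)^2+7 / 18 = 9644839 / 18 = 535824.39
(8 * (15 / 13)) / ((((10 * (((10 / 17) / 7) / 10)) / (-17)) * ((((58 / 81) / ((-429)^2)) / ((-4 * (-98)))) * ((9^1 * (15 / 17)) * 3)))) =-7897422111.89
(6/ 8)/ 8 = 3/ 32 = 0.09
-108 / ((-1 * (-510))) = -0.21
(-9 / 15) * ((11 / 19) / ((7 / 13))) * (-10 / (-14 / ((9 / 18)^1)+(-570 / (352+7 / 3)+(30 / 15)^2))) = -11693 / 46417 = -0.25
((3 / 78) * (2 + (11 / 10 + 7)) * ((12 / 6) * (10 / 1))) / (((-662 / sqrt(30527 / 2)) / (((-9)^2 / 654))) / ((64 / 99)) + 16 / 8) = -0.12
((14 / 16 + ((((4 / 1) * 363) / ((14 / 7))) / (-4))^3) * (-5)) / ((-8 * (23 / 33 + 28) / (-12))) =1562626.01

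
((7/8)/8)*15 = 105/64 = 1.64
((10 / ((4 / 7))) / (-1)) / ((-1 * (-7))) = -5 / 2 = -2.50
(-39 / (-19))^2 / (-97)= -1521 / 35017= -0.04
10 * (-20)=-200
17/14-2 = -0.79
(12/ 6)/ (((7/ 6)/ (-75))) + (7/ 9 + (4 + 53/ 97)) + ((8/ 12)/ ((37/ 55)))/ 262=-3650473873/ 29620017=-123.24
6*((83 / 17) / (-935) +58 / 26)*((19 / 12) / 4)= 2184411 / 413270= 5.29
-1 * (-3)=3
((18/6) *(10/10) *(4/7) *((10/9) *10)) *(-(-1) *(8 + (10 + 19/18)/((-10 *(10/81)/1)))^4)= 1330863361/84000000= 15.84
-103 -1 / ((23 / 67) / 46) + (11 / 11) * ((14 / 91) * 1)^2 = -236.98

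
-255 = -255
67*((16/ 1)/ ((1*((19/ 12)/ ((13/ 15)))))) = 55744/ 95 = 586.78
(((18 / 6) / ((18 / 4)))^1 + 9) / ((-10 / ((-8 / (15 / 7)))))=812 / 225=3.61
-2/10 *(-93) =93/5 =18.60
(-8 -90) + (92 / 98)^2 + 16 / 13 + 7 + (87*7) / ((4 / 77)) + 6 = 1453322485 / 124852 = 11640.36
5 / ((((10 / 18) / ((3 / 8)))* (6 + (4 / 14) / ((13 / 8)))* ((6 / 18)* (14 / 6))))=0.70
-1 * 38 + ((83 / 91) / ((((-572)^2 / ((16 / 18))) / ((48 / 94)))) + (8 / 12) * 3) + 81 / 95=-876090524801 / 24926206305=-35.15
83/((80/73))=6059/80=75.74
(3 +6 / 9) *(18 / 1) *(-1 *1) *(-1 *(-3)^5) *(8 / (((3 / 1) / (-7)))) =299376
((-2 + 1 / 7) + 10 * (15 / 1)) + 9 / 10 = 10433 / 70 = 149.04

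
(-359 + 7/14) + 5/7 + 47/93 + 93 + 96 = -219101/1302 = -168.28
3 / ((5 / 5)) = 3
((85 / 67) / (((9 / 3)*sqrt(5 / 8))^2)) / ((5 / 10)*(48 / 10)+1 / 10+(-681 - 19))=-272 / 841185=-0.00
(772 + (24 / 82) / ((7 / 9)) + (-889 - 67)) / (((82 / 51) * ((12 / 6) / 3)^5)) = -163277775 / 188272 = -867.24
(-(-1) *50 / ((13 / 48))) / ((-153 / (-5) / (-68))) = -16000 / 39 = -410.26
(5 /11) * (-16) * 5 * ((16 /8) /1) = -800 /11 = -72.73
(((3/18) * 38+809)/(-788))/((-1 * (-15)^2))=1223/265950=0.00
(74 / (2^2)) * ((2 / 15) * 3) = 37 / 5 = 7.40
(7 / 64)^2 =49 / 4096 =0.01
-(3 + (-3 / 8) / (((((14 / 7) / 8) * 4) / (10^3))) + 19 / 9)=3329 / 9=369.89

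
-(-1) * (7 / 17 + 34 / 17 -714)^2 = 146337409 / 289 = 506357.82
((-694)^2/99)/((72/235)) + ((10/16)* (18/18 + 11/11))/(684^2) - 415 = 11790135925/762432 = 15463.85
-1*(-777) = 777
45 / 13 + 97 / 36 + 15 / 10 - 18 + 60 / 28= -26867 / 3276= -8.20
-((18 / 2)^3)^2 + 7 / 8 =-531440.12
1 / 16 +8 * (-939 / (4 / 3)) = -90143 / 16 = -5633.94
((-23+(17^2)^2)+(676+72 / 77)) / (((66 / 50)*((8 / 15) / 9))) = 3645826875 / 3388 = 1076100.02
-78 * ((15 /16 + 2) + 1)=-2457 /8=-307.12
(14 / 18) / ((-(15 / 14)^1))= -98 / 135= -0.73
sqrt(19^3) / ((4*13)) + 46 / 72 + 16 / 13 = 19*sqrt(19) / 52 + 875 / 468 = 3.46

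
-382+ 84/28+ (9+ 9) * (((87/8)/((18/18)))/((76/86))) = -157.49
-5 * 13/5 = -13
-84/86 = -42/43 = -0.98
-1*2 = -2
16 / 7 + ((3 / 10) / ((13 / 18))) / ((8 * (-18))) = 16619 / 7280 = 2.28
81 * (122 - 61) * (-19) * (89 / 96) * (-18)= 25065693 / 16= 1566605.81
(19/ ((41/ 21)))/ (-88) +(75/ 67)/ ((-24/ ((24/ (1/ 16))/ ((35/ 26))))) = -22701051/ 1692152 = -13.42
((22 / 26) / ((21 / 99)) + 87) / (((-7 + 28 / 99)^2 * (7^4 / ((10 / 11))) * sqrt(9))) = 983664 / 3864887299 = 0.00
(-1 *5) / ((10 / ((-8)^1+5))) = 1.50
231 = 231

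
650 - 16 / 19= 12334 / 19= 649.16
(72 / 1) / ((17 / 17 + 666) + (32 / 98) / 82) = 144648 / 1340011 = 0.11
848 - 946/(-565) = 480066/565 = 849.67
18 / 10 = 9 / 5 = 1.80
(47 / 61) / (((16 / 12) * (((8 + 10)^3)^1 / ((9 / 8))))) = 47 / 421632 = 0.00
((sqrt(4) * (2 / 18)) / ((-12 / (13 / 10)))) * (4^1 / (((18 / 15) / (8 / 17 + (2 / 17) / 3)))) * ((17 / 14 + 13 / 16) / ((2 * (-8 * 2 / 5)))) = 191815 / 14805504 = 0.01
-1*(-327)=327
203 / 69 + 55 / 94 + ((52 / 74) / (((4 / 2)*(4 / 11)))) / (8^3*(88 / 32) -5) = 103286941 / 29277804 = 3.53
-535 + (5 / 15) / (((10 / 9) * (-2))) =-10703 / 20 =-535.15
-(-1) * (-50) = -50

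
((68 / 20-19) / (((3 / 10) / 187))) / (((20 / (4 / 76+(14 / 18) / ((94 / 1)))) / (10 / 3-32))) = 102337807 / 120555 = 848.89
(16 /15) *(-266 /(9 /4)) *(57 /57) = -17024 /135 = -126.10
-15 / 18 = -5 / 6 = -0.83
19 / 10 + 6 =79 / 10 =7.90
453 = 453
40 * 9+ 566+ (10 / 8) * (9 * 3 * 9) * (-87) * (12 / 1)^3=-45663634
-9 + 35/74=-631/74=-8.53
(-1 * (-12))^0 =1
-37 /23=-1.61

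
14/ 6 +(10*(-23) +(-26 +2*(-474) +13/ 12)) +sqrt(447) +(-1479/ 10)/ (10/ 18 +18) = -12109711/ 10020 +sqrt(447) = -1187.41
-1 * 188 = -188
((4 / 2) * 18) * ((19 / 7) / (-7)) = -684 / 49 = -13.96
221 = 221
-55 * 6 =-330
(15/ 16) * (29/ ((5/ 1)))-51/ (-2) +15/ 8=525/ 16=32.81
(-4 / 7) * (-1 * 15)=60 / 7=8.57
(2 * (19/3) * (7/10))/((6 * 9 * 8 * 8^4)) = 133/26542080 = 0.00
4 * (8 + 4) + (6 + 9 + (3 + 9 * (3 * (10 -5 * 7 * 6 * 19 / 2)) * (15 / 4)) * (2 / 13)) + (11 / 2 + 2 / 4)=-30850.73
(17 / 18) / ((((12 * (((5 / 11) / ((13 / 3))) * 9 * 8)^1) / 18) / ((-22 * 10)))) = -26741 / 648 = -41.27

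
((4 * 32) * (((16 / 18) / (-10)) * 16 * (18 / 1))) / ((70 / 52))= -425984 / 175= -2434.19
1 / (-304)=-1 / 304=-0.00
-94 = -94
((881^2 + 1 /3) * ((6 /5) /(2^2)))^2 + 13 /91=9488216041973 /175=54218377382.70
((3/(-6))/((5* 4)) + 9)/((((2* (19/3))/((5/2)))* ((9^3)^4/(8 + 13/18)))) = 56363/1030302949082688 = 0.00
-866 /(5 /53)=-45898 /5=-9179.60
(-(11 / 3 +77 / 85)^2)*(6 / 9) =-2719112 / 195075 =-13.94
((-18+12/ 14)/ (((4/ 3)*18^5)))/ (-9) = 5/ 6613488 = 0.00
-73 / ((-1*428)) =73 / 428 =0.17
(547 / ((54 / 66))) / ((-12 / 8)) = -12034 / 27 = -445.70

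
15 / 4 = 3.75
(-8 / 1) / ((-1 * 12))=2 / 3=0.67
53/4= 13.25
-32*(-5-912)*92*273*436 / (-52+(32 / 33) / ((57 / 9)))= -799508854144 / 129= -6197743055.38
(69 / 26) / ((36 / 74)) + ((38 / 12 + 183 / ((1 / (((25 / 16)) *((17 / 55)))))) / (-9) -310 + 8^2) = -15488281 / 61776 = -250.72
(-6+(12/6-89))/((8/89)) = -8277/8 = -1034.62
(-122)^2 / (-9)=-14884 / 9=-1653.78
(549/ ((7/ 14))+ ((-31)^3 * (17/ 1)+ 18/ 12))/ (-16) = 1010695/ 32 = 31584.22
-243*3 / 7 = -729 / 7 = -104.14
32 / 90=16 / 45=0.36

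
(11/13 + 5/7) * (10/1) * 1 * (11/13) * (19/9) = 296780/10647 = 27.87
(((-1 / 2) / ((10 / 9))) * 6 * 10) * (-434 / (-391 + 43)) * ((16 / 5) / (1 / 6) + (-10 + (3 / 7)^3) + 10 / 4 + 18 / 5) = -14716971 / 28420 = -517.84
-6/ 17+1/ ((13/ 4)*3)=-166/ 663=-0.25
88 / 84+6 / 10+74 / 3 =921 / 35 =26.31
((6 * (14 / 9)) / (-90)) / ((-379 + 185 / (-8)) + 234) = 112 / 181575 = 0.00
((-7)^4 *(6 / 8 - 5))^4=2775647594103645121 / 256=10842373414467363.75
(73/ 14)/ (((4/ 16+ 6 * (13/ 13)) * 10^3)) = 73/ 87500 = 0.00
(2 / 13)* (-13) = -2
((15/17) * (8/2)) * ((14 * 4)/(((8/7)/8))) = 1383.53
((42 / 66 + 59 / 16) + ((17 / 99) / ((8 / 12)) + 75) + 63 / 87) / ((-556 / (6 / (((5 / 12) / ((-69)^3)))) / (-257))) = -175595670.90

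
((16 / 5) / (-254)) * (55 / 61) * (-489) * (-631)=-27153192 / 7747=-3504.99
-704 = -704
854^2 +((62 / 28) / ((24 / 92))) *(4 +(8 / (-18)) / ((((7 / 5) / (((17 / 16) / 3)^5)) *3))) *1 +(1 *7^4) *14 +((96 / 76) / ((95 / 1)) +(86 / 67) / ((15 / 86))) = 18662830146975068327281 / 24460723045269504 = 762971.32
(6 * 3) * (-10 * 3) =-540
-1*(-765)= 765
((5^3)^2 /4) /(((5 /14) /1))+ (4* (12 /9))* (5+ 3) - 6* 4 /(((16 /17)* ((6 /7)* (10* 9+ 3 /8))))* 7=10977.86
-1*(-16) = 16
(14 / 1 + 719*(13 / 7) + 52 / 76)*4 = 718184 / 133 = 5399.88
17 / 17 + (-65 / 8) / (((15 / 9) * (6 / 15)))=-11.19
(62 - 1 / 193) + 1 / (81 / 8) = 970709 / 15633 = 62.09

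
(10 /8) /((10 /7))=0.88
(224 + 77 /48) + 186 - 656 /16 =17789 /48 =370.60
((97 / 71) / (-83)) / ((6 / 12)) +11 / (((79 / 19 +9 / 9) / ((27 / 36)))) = 3618863 / 2310056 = 1.57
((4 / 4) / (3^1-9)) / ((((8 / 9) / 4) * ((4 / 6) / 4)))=-9 / 2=-4.50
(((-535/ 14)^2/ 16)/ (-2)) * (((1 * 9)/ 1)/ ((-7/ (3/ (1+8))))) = 858675/ 43904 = 19.56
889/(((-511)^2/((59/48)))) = 7493/1790544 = 0.00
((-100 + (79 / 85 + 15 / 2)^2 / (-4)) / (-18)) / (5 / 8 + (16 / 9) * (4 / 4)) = 13613489 / 4999700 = 2.72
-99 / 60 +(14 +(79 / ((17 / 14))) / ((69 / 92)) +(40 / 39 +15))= 1526501 / 13260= 115.12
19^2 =361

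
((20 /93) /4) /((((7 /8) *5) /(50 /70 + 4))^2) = 23232 /372155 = 0.06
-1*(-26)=26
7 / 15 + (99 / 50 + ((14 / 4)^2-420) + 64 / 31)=-3750121 / 9300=-403.24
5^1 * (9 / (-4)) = -45 / 4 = -11.25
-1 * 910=-910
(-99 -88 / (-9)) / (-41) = 803 / 369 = 2.18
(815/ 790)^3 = 4330747/ 3944312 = 1.10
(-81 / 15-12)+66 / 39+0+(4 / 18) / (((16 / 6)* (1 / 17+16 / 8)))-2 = -96463 / 5460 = -17.67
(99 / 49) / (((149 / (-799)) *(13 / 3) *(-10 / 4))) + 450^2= 96099887106 / 474565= 202501.00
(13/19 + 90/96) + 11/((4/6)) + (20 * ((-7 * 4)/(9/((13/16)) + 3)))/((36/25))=-4758677/500688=-9.50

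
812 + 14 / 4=815.50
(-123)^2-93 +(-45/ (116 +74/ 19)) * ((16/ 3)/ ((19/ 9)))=17124924/ 1139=15035.05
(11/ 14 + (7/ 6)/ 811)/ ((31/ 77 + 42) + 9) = 73733/ 4814907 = 0.02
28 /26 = 1.08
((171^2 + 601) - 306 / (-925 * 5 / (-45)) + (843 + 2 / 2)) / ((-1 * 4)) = -7095449 / 925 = -7670.76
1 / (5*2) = 1 / 10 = 0.10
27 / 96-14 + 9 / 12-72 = -2719 / 32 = -84.97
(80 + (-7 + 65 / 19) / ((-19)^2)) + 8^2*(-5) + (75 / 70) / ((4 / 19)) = -90233953 / 384104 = -234.92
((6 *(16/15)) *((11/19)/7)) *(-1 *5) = -352/133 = -2.65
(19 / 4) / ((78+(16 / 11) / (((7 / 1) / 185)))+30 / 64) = 11704 / 288067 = 0.04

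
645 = 645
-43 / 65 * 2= -86 / 65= -1.32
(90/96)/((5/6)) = 9/8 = 1.12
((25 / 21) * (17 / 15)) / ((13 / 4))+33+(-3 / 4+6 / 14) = 108415 / 3276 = 33.09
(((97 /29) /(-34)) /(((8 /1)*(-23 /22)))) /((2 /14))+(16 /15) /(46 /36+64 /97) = 57120487 /90258440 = 0.63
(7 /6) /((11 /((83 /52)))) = 581 /3432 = 0.17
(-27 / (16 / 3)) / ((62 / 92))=-1863 / 248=-7.51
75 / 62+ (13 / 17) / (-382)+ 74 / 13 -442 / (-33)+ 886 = 39135450943 / 43181853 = 906.29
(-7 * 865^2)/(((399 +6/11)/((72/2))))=-138271980/293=-471918.02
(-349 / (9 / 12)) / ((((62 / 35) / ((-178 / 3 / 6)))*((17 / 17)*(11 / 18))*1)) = 4348540 / 1023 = 4250.77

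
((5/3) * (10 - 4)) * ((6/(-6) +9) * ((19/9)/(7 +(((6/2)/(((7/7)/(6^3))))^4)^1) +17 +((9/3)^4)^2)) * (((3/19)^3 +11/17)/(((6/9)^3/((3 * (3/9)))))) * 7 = 166396139342358419344200/20559367409509469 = 8093446.46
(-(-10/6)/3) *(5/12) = 25/108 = 0.23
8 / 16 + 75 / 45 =13 / 6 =2.17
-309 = -309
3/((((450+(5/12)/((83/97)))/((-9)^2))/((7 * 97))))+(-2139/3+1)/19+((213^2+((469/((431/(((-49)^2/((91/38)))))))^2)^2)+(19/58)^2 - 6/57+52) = 2107656292841178674251452212636258433/1487578962397631559515540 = 1416836582203.43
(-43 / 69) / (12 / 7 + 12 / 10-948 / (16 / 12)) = 1505 / 1710027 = 0.00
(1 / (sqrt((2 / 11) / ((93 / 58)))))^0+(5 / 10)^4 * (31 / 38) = 639 / 608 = 1.05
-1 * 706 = -706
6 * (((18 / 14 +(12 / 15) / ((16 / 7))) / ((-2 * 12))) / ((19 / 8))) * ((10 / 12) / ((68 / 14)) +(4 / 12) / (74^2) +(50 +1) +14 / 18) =-131146697 / 14661990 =-8.94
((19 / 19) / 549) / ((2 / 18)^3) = 1.33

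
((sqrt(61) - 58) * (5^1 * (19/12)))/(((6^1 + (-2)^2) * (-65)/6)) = 551/130 - 19 * sqrt(61)/260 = 3.67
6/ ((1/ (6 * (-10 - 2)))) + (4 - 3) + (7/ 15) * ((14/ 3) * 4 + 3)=-420.89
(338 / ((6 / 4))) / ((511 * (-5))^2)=676 / 19584075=0.00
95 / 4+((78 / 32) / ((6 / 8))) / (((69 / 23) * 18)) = 5143 / 216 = 23.81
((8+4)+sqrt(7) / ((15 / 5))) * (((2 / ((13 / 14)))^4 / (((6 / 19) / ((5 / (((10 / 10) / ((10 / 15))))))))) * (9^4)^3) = 610804291542600960 * sqrt(7) / 28561+21988954495533634560 / 28561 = 826476340138172.66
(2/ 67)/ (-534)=-1/ 17889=-0.00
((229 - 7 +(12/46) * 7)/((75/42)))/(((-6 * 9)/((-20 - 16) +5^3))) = -356356/1725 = -206.58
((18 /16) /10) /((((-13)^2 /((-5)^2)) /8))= 45 /338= 0.13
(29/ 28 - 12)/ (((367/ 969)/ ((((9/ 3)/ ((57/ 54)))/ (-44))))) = 422739/ 226072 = 1.87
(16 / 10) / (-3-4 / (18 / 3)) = -24 / 55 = -0.44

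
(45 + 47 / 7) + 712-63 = 4905 / 7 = 700.71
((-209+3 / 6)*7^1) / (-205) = 2919 / 410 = 7.12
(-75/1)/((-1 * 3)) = 25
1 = 1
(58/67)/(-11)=-58/737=-0.08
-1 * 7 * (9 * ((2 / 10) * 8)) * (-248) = 124992 / 5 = 24998.40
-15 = -15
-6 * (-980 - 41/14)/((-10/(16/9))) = -36696/35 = -1048.46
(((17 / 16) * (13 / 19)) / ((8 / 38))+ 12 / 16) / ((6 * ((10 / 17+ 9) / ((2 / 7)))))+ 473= 103625629 / 219072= 473.02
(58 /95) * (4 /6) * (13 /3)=1508 /855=1.76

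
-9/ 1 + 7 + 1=-1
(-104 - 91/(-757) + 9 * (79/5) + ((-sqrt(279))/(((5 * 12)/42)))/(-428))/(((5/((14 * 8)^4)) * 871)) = 413048832 * sqrt(31)/2329925 + 22822639501312/16483675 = 1385547.20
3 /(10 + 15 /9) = 9 /35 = 0.26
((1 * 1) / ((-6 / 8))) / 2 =-0.67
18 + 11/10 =191/10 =19.10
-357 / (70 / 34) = -867 / 5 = -173.40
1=1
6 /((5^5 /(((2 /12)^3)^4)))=1 /1133740800000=0.00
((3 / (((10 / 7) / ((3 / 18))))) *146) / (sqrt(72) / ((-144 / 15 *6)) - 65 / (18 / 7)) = -13392288 / 6624575+ 55188 *sqrt(2) / 6624575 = -2.01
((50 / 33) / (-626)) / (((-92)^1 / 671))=1525 / 86388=0.02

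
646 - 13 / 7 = 644.14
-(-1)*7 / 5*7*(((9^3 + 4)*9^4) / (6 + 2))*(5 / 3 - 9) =-43202763.45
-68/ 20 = -17/ 5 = -3.40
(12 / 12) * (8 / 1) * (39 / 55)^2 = 12168 / 3025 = 4.02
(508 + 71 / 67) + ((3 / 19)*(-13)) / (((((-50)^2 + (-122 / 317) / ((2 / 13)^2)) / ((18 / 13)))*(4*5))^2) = 58026805762403646924 / 113988213155458525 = 509.06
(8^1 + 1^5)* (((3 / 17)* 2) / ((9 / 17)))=6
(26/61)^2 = 676/3721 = 0.18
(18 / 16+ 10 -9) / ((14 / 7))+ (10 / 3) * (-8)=-1229 / 48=-25.60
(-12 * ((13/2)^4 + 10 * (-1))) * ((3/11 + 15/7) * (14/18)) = -880431/22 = -40019.59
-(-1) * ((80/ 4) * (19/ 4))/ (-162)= -95/ 162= -0.59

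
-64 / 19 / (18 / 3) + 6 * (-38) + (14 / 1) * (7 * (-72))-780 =-459680 / 57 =-8064.56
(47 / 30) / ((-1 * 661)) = -47 / 19830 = -0.00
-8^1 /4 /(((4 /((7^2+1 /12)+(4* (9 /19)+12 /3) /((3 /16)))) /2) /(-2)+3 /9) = -110154 /17675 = -6.23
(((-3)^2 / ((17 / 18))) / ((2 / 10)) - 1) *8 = 6344 / 17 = 373.18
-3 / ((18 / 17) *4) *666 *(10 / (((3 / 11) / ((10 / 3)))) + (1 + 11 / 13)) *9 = -6847923 / 13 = -526763.31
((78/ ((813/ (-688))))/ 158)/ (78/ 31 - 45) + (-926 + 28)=-25319419130/ 28195653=-897.99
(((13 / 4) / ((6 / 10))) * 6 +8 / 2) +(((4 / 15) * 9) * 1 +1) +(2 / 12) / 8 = 9581 / 240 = 39.92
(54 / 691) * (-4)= -0.31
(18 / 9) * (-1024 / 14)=-146.29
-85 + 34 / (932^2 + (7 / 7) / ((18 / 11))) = -1328995043 / 15635243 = -85.00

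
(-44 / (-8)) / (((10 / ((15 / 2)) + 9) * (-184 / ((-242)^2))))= -483153 / 2852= -169.41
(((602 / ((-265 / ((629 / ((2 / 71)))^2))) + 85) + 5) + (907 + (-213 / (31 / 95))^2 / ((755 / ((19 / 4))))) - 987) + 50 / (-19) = -3310300235166048333 / 2922535540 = -1132680916.92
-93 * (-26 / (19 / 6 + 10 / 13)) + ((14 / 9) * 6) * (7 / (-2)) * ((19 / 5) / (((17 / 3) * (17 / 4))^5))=1901122520587805484 / 3094550637189215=614.35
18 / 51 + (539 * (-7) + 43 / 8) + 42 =-3725.27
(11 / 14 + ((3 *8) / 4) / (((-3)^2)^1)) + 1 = 103 / 42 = 2.45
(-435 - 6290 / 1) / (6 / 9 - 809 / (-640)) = -12912000 / 3707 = -3483.14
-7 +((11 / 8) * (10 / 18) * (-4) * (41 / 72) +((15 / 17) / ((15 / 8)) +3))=-116095 / 22032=-5.27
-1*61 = -61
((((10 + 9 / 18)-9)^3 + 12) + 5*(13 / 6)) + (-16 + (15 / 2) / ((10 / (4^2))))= 533 / 24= 22.21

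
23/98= 0.23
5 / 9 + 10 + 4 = 131 / 9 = 14.56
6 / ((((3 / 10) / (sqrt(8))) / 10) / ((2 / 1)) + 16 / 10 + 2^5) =7168000 / 40140799- 800 * sqrt(2) / 40140799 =0.18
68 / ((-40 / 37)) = -629 / 10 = -62.90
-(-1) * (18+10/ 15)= 56/ 3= 18.67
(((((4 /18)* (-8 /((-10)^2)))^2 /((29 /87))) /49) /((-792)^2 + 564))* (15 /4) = 1 /8652254625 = 0.00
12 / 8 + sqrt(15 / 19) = sqrt(285) / 19 + 3 / 2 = 2.39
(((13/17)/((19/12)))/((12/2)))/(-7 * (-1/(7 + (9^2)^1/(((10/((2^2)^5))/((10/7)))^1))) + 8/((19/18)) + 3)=1078909/141801454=0.01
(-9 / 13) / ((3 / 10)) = -2.31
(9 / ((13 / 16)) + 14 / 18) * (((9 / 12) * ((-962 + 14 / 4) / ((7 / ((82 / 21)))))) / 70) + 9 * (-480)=-782627871 / 178360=-4387.91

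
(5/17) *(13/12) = 65/204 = 0.32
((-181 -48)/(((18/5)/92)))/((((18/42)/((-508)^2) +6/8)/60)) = -1902912323200/4064517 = -468176.74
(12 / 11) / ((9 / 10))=40 / 33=1.21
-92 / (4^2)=-5.75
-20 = -20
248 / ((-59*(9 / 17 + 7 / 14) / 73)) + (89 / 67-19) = -43685872 / 138355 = -315.75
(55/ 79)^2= 3025/ 6241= 0.48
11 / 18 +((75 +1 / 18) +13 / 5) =1174 / 15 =78.27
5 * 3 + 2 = 17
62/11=5.64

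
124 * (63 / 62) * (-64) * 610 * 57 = -280385280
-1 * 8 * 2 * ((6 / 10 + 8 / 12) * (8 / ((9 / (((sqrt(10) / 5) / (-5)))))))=2432 * sqrt(10) / 3375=2.28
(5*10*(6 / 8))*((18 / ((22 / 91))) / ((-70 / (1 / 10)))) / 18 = -39 / 176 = -0.22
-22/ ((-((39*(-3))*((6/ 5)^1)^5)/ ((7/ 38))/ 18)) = -240625/ 960336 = -0.25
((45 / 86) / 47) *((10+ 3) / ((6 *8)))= 195 / 64672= 0.00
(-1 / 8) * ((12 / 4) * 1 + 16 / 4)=-7 / 8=-0.88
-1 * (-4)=4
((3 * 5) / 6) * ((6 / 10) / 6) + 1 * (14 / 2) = 29 / 4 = 7.25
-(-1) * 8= 8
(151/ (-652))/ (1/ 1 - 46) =151/ 29340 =0.01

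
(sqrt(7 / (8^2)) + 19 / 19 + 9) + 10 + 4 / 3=21.66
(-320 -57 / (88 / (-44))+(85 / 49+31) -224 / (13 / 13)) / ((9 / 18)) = -47311 / 49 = -965.53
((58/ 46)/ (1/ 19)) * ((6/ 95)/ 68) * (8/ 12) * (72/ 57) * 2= 0.04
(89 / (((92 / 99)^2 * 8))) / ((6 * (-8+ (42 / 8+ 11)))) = 8811 / 33856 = 0.26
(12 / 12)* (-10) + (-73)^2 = 5319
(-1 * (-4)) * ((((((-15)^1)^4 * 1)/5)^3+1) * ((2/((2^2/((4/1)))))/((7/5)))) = 5931261160720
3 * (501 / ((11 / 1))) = 136.64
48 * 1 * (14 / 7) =96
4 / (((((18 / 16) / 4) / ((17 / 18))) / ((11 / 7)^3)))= 1448128 / 27783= 52.12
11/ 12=0.92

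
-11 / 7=-1.57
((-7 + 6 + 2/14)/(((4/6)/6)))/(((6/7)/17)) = -153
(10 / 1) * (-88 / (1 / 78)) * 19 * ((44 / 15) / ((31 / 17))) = -65034112 / 31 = -2097874.58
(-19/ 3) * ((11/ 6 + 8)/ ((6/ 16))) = -4484/ 27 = -166.07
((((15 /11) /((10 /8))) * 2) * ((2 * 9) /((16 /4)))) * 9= 972 /11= 88.36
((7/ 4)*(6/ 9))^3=343/ 216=1.59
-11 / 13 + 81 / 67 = 316 / 871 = 0.36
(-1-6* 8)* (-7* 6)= 2058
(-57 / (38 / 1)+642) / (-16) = -1281 / 32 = -40.03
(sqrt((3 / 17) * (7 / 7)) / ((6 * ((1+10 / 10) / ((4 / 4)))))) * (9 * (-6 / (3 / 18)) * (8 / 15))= -72 * sqrt(51) / 85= -6.05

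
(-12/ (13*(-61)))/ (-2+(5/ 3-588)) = -36/ 1399645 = -0.00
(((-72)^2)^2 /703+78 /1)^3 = 19527456561784470909000 /347428927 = 56205615146675.66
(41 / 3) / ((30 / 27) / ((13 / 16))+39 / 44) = 1716 / 283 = 6.06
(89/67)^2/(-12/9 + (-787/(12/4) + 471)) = 0.01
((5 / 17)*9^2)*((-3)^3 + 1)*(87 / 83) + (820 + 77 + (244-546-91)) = -204966 / 1411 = -145.26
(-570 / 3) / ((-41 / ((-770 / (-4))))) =36575 / 41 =892.07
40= 40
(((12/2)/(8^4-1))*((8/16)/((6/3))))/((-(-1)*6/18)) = 1/910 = 0.00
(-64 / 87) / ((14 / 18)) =-0.95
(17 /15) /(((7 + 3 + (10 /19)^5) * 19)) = 2215457 /372914850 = 0.01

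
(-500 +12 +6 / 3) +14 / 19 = -9220 / 19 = -485.26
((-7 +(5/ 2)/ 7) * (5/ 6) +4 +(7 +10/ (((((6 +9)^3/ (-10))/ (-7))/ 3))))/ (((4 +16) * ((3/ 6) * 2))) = 7669/ 25200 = 0.30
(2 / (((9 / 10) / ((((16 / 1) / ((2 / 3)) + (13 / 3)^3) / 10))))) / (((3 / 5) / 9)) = 28450 / 81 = 351.23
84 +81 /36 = 86.25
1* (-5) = -5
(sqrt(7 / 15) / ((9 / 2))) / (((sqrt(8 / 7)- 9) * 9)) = -14 * sqrt(105) / 75465- 28 * sqrt(30) / 679185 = -0.00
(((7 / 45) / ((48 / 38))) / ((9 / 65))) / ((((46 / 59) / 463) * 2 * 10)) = 47231093 / 1788480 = 26.41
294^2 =86436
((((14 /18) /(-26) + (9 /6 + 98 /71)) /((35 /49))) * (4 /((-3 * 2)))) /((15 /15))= -331492 /124605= -2.66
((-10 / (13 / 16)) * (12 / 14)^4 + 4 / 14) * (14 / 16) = -99221 / 17836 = -5.56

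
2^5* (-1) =-32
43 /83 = 0.52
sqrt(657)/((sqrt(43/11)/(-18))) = -54*sqrt(34529)/43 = -233.36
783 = 783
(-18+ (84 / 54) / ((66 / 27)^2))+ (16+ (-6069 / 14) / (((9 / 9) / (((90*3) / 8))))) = -14164129 / 968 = -14632.36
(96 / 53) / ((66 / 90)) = 1440 / 583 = 2.47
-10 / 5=-2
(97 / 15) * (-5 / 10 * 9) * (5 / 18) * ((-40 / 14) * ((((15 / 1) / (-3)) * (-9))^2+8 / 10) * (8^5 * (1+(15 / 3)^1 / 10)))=2299641856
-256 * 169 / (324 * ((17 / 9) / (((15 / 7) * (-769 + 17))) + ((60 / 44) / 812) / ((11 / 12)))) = -998932014080 / 4936209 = -202368.26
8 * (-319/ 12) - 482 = -2084/ 3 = -694.67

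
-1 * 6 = -6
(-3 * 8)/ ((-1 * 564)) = 2/ 47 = 0.04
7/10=0.70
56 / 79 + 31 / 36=4465 / 2844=1.57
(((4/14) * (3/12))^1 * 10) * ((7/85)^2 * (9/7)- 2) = -14387/10115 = -1.42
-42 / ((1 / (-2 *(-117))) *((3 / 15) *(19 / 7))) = -343980 / 19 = -18104.21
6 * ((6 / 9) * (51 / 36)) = 17 / 3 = 5.67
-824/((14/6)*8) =-309/7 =-44.14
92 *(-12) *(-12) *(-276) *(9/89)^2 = -296172288/7921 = -37390.77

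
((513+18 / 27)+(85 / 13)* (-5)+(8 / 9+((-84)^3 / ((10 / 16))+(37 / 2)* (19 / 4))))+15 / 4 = -4435483627 / 4680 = -947752.91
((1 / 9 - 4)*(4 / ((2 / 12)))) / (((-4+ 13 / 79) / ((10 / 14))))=15800 / 909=17.38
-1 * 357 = -357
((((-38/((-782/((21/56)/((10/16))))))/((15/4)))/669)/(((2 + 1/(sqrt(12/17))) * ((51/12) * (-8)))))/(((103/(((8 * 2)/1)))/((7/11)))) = -0.00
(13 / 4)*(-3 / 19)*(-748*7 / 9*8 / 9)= 136136 / 513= 265.37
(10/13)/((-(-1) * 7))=0.11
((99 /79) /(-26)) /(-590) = 99 /1211860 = 0.00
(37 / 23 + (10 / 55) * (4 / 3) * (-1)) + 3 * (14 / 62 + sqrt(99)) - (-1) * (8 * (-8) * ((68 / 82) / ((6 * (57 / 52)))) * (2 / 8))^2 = 2356888629250 / 385515771003 + 9 * sqrt(11) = 35.96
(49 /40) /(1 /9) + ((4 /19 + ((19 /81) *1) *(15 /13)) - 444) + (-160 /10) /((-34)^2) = -33343589779 /77093640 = -432.51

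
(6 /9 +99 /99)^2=2.78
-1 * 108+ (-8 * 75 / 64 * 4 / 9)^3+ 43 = -29665 / 216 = -137.34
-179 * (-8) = 1432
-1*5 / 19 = -5 / 19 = -0.26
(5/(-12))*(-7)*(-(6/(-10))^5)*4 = 567/625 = 0.91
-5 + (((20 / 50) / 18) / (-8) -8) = -4681 / 360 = -13.00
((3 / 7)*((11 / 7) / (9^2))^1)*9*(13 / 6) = 143 / 882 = 0.16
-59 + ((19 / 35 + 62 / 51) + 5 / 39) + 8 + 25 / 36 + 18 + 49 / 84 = -4153993 / 139230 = -29.84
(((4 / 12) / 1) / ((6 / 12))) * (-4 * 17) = -136 / 3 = -45.33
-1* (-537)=537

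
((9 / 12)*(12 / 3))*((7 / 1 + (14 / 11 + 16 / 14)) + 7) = 3792 / 77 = 49.25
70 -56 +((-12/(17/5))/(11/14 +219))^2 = 38307946334/2736231481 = 14.00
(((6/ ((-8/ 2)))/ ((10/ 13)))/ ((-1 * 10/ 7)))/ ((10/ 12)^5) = 265356/ 78125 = 3.40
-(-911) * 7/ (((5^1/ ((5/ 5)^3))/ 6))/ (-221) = -38262/ 1105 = -34.63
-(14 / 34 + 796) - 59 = -855.41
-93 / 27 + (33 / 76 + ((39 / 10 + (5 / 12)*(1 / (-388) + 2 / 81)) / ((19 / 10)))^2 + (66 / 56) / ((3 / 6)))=321692512303111 / 89854789606848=3.58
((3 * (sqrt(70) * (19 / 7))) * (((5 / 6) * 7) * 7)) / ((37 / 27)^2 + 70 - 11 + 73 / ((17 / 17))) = 484785 * sqrt(70) / 195194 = 20.78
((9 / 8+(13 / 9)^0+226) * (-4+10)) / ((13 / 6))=16425 / 26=631.73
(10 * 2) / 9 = 20 / 9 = 2.22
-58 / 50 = -29 / 25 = -1.16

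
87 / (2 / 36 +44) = 1.97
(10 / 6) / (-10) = -1 / 6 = -0.17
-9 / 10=-0.90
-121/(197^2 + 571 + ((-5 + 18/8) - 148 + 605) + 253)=-484/160349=-0.00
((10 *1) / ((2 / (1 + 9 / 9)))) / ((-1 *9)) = -10 / 9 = -1.11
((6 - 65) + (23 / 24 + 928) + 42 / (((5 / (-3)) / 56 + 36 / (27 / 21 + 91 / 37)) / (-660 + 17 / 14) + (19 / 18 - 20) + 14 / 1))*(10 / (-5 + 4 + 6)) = 16510895134837 / 9582767556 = 1722.98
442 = 442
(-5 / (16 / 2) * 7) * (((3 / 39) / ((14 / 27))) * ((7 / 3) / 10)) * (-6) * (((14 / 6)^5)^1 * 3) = 117649 / 624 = 188.54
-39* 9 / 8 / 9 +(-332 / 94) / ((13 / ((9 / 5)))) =-131097 / 24440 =-5.36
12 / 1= 12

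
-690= -690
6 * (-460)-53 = -2813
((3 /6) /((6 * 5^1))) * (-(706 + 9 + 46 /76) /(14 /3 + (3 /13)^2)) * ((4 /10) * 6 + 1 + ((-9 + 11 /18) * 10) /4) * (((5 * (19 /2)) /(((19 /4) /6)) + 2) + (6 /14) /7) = 2755.72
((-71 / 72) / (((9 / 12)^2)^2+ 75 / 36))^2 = 5161984 / 30569841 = 0.17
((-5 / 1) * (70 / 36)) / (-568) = 175 / 10224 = 0.02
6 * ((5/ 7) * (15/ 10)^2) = 9.64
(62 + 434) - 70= 426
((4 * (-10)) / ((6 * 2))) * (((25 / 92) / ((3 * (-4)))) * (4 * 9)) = 2.72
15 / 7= 2.14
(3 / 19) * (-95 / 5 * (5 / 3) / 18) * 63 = -17.50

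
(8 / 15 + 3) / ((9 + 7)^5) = 53 / 15728640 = 0.00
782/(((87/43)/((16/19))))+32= 590912/1653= 357.48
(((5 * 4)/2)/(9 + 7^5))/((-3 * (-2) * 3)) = 5/151344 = 0.00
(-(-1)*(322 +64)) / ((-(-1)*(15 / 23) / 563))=4998314 / 15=333220.93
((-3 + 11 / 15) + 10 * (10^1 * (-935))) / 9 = -1402534 / 135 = -10389.14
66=66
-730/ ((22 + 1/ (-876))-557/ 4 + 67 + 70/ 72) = 383688/ 25901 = 14.81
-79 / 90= -0.88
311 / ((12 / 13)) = 4043 / 12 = 336.92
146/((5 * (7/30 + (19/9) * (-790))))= -2628/150079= -0.02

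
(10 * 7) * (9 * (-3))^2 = 51030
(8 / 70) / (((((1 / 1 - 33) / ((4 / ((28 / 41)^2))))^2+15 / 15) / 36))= 406909584 / 1475731075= 0.28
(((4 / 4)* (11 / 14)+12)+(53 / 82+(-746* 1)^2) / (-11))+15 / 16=-2554831253 / 50512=-50578.70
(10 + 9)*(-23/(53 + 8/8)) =-437/54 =-8.09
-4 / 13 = -0.31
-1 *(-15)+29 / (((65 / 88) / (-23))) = -57721 / 65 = -888.02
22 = 22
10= 10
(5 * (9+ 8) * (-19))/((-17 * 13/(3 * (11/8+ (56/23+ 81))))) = 4447425/2392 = 1859.29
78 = 78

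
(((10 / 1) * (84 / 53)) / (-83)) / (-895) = 168 / 787421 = 0.00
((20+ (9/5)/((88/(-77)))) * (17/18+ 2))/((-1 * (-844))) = 39061/607680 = 0.06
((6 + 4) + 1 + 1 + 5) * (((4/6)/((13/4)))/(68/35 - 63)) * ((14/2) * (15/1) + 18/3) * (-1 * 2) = 352240/27781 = 12.68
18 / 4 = 9 / 2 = 4.50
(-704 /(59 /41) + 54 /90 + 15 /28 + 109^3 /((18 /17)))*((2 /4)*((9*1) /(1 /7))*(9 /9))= 90887701879 /2360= 38511738.08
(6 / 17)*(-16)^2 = 90.35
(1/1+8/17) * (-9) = -225/17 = -13.24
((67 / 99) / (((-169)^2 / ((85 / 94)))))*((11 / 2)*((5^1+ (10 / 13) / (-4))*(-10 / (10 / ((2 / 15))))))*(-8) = 284750 / 471170817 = 0.00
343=343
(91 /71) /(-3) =-91 /213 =-0.43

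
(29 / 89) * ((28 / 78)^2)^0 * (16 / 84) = 116 / 1869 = 0.06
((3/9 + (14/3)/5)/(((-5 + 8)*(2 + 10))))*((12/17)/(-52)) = -19/39780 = -0.00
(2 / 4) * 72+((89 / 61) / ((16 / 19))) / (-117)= 4109221 / 114192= 35.99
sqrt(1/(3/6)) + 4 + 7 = sqrt(2) + 11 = 12.41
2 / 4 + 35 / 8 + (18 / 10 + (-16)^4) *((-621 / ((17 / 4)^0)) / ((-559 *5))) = 1628503977 / 111800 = 14566.23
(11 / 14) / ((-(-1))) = 11 / 14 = 0.79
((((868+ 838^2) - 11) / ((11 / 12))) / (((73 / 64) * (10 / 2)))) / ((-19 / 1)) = -539981568 / 76285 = -7078.48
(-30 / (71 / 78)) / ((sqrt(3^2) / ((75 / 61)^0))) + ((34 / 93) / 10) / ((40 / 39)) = -4820309 / 440200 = -10.95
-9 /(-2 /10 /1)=45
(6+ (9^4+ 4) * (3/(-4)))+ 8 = -19639/4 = -4909.75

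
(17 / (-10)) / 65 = -17 / 650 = -0.03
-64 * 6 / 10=-192 / 5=-38.40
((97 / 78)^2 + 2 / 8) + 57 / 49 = 441179 / 149058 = 2.96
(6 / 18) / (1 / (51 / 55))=17 / 55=0.31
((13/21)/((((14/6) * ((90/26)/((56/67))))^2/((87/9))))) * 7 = 4077632/9090225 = 0.45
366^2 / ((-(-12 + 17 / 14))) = 12419.76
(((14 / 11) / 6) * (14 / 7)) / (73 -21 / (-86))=1204 / 207867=0.01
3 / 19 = 0.16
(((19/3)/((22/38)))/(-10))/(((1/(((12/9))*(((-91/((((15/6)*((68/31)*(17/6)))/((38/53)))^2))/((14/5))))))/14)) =91173614168/64517884475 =1.41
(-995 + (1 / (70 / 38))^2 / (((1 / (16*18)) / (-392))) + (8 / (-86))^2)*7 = -11087216917 / 46225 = -239853.26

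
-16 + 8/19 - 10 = -486/19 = -25.58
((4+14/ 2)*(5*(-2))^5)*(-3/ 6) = 550000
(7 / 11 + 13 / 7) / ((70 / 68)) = 6528 / 2695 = 2.42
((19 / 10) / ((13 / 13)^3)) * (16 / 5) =152 / 25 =6.08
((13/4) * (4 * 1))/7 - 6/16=83/56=1.48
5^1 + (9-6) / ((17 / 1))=88 / 17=5.18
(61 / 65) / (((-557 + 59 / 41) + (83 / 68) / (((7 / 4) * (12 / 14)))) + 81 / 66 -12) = -1403061 / 845489125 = -0.00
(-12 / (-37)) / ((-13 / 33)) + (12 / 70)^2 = -467784 / 589225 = -0.79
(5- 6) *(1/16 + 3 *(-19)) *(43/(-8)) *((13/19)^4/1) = -1118820053/16681088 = -67.07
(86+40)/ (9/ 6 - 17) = -252/ 31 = -8.13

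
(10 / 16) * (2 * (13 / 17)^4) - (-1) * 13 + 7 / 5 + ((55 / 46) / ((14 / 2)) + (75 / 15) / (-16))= 15798213187 / 1075750480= 14.69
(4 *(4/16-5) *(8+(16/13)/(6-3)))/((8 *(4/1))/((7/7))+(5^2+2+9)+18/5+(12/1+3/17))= -529720/277719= -1.91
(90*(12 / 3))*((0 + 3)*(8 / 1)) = 8640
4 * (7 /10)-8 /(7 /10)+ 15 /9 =-731 /105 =-6.96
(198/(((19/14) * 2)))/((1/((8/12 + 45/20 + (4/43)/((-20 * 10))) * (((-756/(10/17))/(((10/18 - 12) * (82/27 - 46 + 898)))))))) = 57015017829/2040661750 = 27.94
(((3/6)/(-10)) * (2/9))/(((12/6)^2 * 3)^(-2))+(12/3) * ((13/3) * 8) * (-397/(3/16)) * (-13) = 171758008/45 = 3816844.62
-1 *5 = -5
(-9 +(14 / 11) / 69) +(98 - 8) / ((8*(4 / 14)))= 184549 / 6072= 30.39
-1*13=-13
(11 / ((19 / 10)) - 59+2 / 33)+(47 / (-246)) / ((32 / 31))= -29249771 / 548416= -53.34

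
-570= -570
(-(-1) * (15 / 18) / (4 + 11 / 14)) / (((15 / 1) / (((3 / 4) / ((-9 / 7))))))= -49 / 7236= -0.01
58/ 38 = 1.53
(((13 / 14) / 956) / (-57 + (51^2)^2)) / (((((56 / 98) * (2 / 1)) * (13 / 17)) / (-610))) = -85 / 848193792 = -0.00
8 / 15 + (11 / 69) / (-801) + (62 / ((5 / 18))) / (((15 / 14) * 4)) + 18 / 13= 969930529 / 17962425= 54.00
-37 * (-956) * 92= 3254224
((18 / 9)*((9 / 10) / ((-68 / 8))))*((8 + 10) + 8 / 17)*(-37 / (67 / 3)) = 627372 / 96815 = 6.48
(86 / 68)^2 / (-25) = -1849 / 28900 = -0.06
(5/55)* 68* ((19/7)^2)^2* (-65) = -576018820/26411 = -21809.81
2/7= 0.29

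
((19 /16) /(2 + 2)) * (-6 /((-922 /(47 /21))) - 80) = -4904147 /206528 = -23.75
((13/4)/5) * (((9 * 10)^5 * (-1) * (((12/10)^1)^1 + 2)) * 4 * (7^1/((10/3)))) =-103170412800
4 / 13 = 0.31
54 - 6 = 48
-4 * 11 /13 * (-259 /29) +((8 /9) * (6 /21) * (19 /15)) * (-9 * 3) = 284252 /13195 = 21.54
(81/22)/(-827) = -81/18194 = -0.00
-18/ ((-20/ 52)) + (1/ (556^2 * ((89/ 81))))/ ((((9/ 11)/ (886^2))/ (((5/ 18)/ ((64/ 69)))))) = 209741947527/ 4402096640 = 47.65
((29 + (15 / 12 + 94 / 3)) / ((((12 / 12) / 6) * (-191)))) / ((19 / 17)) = -12563 / 7258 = -1.73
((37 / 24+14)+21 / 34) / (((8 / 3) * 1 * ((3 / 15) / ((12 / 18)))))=32965 / 1632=20.20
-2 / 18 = -1 / 9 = -0.11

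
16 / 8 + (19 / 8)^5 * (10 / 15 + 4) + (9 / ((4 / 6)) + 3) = 18242005 / 49152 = 371.13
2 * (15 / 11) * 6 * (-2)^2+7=797 / 11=72.45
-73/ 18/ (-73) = 0.06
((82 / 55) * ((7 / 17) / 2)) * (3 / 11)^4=23247 / 13689335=0.00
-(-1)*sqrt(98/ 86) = 7*sqrt(43)/ 43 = 1.07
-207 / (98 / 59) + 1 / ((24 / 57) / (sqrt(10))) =-12213 / 98 + 19* sqrt(10) / 8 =-117.11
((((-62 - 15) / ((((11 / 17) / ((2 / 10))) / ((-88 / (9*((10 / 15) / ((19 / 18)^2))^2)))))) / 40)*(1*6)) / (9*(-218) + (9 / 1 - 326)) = -170590189 / 3987338400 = -0.04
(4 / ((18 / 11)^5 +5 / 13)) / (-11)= -761332 / 25369639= -0.03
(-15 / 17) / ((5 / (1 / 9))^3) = -1 / 103275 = -0.00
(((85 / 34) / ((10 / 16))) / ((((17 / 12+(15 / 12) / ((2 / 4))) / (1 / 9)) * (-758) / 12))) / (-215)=32 / 3829795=0.00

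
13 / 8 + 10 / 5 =29 / 8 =3.62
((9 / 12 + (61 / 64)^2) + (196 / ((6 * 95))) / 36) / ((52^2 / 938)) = 0.58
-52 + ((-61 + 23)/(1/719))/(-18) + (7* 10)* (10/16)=54347/36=1509.64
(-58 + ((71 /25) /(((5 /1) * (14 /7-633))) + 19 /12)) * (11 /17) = -34552441 /946500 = -36.51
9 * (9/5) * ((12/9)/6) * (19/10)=171/25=6.84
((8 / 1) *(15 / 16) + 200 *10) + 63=4141 / 2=2070.50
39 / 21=13 / 7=1.86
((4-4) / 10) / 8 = 0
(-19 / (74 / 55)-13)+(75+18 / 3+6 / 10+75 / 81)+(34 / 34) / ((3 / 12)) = 593449 / 9990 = 59.40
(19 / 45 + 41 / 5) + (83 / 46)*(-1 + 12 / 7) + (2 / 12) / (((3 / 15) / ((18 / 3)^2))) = 578311 / 14490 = 39.91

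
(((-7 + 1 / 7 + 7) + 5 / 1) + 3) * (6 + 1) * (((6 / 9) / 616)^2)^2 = 19 / 242977819392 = 0.00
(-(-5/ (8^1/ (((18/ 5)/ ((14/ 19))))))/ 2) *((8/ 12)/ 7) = 57/ 392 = 0.15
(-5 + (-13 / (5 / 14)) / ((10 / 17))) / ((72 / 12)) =-836 / 75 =-11.15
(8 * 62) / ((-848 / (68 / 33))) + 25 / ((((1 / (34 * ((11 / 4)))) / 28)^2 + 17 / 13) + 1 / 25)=91070287612504 / 5250531295713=17.34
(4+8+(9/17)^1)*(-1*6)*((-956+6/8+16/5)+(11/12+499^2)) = -1585038648/85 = -18647513.51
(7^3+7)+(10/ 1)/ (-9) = 3140/ 9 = 348.89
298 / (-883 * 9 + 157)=-149 / 3895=-0.04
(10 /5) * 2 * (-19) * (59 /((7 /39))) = -174876 /7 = -24982.29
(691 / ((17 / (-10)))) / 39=-6910 / 663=-10.42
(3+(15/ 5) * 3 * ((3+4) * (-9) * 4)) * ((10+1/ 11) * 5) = -1257075/ 11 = -114279.55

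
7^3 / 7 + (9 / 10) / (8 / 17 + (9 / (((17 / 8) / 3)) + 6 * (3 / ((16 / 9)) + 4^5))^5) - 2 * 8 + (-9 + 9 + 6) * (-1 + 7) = 143160705503507915357658154441977 / 2074792833384172686339837507365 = 69.00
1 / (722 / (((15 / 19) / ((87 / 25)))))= 125 / 397822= 0.00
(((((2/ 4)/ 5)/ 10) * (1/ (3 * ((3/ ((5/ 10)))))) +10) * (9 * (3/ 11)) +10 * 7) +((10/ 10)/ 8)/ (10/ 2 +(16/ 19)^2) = 214396729/ 2267100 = 94.57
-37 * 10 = -370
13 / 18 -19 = -329 / 18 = -18.28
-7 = -7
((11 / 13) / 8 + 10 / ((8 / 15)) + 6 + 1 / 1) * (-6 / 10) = -15.51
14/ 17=0.82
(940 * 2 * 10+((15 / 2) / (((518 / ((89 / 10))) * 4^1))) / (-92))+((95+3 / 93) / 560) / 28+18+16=15581526609837 / 827308160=18834.01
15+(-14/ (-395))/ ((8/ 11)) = 23777/ 1580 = 15.05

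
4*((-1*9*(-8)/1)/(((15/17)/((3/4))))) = 1224/5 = 244.80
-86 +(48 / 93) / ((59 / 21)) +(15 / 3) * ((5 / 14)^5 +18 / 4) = -62254399107 / 983680096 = -63.29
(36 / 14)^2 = 324 / 49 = 6.61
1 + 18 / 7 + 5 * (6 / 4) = 155 / 14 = 11.07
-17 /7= -2.43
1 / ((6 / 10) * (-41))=-5 / 123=-0.04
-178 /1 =-178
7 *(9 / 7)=9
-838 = -838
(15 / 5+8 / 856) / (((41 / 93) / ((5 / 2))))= 74865 / 4387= 17.07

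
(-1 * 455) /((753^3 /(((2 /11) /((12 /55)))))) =-2275 /2561746662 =-0.00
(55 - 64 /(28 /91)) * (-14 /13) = 2142 /13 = 164.77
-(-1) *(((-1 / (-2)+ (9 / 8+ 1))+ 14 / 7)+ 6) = 85 / 8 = 10.62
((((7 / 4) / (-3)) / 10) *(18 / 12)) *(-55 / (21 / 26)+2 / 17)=6067 / 1020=5.95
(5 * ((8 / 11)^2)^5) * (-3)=-16106127360 / 25937424601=-0.62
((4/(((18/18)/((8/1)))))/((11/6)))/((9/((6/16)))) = 8/11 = 0.73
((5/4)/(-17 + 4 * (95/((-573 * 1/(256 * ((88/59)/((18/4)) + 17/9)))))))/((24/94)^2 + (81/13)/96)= -12944474920/530724881751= -0.02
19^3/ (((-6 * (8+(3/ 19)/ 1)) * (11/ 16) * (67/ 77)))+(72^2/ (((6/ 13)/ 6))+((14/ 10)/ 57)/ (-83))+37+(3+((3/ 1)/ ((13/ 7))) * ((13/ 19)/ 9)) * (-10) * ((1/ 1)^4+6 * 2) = 66788.79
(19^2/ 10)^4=16983563041/ 10000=1698356.30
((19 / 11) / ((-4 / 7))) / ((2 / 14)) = -931 / 44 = -21.16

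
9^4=6561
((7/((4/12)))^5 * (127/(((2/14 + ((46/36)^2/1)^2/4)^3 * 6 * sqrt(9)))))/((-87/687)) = -167574266514119187504525606912/390361392019219862459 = -429279815.93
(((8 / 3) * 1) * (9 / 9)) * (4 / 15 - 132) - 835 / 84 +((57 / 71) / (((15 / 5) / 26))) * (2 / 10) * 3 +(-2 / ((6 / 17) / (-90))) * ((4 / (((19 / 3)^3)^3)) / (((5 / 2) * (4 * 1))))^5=-13969656417434697733240014447643284161419959736110547463518255178341 / 39124693624818145549086267220757554754782648645984958421183067500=-357.05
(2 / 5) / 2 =1 / 5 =0.20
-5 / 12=-0.42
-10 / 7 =-1.43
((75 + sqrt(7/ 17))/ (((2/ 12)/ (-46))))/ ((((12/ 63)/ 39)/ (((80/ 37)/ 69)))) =-4914000/ 37 - 65520 * sqrt(119)/ 629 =-133947.12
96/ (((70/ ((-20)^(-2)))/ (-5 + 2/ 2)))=-12/ 875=-0.01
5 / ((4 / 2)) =2.50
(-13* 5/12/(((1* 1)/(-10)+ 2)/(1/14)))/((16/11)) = -3575/25536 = -0.14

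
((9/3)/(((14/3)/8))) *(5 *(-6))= -1080/7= -154.29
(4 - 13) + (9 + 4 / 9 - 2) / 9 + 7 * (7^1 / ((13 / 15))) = 50929 / 1053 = 48.37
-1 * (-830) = 830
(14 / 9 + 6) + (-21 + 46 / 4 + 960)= 958.06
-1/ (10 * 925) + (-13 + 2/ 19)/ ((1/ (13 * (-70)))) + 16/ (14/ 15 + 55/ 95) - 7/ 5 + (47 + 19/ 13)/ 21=11566309045393/ 984727250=11745.70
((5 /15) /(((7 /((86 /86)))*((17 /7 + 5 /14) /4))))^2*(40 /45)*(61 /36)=0.01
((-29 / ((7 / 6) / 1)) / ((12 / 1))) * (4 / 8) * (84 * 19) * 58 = -95874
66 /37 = 1.78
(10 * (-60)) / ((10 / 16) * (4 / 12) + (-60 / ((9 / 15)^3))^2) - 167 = -1670082269 / 10000027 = -167.01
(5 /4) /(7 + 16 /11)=55 /372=0.15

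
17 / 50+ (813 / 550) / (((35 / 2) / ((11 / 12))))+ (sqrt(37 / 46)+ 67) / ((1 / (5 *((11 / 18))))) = 55 *sqrt(1702) / 828+ 6461899 / 31500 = 207.88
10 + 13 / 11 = 123 / 11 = 11.18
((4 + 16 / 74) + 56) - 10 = 50.22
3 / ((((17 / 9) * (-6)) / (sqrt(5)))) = -0.59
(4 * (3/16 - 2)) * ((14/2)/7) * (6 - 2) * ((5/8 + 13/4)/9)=-899/72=-12.49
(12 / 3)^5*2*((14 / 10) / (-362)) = -7168 / 905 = -7.92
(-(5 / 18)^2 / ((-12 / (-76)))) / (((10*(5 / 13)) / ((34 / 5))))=-4199 / 4860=-0.86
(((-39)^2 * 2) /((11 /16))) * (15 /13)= 5105.45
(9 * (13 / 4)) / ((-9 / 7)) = -91 / 4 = -22.75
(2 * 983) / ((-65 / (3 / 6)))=-983 / 65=-15.12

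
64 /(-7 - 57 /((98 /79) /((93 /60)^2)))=-2508800 /4601783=-0.55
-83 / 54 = -1.54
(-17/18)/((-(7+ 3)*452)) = 17/81360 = 0.00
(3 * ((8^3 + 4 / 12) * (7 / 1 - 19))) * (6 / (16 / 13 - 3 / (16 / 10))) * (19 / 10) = 109336032 / 335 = 326376.21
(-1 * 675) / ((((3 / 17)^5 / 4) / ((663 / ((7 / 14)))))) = -62757679400 / 3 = -20919226466.67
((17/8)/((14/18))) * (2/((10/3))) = 459/280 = 1.64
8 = 8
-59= -59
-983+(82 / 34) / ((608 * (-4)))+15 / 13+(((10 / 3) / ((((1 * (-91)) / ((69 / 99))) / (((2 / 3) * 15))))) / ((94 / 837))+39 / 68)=-983.55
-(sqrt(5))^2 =-5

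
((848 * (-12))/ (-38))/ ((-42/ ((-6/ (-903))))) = -1696/ 40033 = -0.04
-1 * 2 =-2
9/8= 1.12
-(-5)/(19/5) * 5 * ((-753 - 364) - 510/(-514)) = -35851750/4883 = -7342.16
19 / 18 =1.06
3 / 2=1.50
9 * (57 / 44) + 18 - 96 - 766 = -36623 / 44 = -832.34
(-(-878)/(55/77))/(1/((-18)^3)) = -7168694.40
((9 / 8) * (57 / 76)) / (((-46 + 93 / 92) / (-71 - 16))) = 54027 / 33112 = 1.63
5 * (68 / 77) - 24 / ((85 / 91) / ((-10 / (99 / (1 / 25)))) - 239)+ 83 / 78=2842527211 / 513951438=5.53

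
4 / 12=1 / 3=0.33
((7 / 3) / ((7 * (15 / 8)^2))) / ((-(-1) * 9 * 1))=64 / 6075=0.01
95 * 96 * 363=3310560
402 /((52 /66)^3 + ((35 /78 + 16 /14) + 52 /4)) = 2629294668 /98635525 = 26.66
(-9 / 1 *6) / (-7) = 54 / 7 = 7.71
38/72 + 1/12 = 0.61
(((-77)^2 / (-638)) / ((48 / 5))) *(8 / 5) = -539 / 348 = -1.55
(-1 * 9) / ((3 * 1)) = -3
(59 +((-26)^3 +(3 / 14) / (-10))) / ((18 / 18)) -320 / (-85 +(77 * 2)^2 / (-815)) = -228013035553 / 13018740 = -17514.22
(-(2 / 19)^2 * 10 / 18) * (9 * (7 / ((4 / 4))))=-0.39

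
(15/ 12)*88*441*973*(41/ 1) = 1935209430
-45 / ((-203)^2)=-45 / 41209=-0.00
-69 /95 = -0.73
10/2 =5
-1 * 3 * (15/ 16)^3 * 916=-2318625/ 1024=-2264.28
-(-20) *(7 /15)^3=1372 /675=2.03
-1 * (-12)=12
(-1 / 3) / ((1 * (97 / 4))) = -4 / 291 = -0.01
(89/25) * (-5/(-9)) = 89/45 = 1.98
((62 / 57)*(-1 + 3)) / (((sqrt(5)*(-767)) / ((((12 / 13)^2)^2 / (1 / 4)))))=-3428352*sqrt(5) / 2081097265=-0.00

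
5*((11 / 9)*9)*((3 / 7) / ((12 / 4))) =55 / 7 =7.86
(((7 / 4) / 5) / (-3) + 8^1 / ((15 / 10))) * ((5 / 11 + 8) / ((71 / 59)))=572477 / 15620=36.65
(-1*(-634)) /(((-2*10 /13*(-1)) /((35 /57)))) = 28847 /114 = 253.04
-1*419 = -419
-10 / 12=-5 / 6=-0.83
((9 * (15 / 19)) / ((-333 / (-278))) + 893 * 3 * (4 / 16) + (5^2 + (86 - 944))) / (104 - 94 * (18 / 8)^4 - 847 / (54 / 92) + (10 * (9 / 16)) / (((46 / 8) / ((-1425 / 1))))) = 8790955488 / 287345121949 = 0.03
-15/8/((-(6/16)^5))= 20480/81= 252.84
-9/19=-0.47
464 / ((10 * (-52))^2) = 29 / 16900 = 0.00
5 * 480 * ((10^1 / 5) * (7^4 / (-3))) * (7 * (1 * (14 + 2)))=-430259200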